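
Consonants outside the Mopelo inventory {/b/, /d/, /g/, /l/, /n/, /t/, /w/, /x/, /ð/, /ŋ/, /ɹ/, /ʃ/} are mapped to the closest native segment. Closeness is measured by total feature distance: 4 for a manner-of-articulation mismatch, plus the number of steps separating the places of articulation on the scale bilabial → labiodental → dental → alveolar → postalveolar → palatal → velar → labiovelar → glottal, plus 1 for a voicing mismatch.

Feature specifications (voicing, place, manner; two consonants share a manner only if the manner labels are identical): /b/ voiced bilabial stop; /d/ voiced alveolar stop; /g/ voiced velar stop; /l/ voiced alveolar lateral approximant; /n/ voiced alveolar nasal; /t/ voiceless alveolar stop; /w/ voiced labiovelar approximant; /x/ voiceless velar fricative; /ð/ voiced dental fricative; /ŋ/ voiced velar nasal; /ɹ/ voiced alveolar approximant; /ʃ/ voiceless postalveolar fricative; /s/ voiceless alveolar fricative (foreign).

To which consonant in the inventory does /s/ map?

/ʃ/ is closest: same manner (fricative), place distance 1 (alveolar→postalveolar), same voicing; total 1. Next closest is /ð/ at distance 2.

ʃ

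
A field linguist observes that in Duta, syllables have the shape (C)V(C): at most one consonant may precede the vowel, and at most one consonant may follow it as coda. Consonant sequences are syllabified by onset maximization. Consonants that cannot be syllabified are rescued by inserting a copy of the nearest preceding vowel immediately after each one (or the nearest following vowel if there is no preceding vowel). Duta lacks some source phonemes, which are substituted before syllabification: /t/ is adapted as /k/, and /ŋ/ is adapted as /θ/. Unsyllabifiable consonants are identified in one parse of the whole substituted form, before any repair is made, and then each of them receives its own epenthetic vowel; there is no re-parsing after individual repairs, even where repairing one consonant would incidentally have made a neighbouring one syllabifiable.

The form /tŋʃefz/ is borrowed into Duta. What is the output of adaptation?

Substitution: /t/ → /k/, /ŋ/ → /θ/, giving /kθʃefz/.
Under (C)V(C), the unsyllabifiable consonants are /k/, /θ/, /z/ (at most one coda consonant is licensed; onsets are limited to one consonant).
Inserting the epenthetic vowel yields /k/ → /ke/, /θ/ → /θe/, /z/ → /ze/.

keθeʃefze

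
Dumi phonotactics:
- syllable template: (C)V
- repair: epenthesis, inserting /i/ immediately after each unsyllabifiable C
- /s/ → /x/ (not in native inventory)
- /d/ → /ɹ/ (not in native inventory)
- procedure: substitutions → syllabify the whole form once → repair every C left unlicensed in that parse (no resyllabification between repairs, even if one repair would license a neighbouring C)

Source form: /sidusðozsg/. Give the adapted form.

xiɹuxiðozixigi

Substitution: /s/ → /x/, /d/ → /ɹ/, giving /xiɹuxðozxg/.
The consonants /x/, /z/, /x/, /g/ cannot be parsed into a legal (C)V syllable (no codas are permitted; onsets are limited to one consonant).
Each unlicensed consonant becomes the onset of a new syllable: /x/ → /xi/, /z/ → /zi/, /x/ → /xi/, /g/ → /gi/.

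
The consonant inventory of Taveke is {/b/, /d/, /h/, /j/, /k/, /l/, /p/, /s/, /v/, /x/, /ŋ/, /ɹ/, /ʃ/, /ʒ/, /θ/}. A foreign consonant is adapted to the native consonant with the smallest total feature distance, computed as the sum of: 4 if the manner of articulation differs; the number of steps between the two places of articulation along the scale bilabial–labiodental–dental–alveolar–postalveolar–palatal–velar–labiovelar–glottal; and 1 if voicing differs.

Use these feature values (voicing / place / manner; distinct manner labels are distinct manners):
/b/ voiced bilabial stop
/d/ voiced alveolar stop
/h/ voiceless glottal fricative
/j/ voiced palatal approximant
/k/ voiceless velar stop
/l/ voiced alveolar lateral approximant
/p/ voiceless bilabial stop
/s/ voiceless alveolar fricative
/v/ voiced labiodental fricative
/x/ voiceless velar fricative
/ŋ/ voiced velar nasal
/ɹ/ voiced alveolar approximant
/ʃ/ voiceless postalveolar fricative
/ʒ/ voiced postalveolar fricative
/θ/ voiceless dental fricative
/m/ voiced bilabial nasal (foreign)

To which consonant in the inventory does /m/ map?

/b/ is closest: manner differs (nasal→stop, +4), place distance 0 (bilabial→bilabial), same voicing; total 4. Next closest is /p/ at distance 5.

b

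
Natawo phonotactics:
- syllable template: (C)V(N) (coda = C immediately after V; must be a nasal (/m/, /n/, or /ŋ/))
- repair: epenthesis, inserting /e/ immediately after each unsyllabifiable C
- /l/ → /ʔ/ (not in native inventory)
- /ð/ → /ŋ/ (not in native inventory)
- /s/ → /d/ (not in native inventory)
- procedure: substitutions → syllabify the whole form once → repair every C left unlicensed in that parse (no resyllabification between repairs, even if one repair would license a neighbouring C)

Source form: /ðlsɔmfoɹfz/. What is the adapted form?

Substitution: /ð/ → /ŋ/, /l/ → /ʔ/, /s/ → /d/, giving /ŋʔdɔmfoɹfz/.
Under (C)V(N), the unsyllabifiable consonants are /ŋ/, /ʔ/, /ɹ/, /f/, /z/ (only a nasal (/m/, /n/, or /ŋ/) is licensed in coda position; onsets are limited to one consonant).
Inserting the epenthetic vowel yields /ŋ/ → /ŋe/, /ʔ/ → /ʔe/, /ɹ/ → /ɹe/, /f/ → /fe/, /z/ → /ze/.

ŋeʔedɔmfoɹefeze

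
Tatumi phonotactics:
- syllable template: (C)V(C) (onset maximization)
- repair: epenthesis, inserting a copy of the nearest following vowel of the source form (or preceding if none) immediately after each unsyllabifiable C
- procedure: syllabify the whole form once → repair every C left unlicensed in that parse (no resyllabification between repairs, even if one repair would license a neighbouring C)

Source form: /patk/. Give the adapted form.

Under (C)V(C), the unsyllabifiable consonants are /k/ (at most one coda consonant is licensed; onsets are limited to one consonant).
Each unlicensed consonant becomes the onset of a new syllable: /k/ → /ka/.

patka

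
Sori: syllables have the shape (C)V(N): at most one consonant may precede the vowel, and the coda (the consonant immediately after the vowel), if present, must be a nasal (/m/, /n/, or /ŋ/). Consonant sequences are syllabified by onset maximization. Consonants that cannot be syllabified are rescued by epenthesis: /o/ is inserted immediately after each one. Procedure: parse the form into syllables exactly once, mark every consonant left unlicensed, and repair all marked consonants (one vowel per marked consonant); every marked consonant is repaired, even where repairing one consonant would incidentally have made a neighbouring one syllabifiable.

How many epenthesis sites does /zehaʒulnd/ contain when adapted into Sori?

The unsyllabifiable consonants are /l/, /n/, /d/; each receives one epenthetic vowel.

3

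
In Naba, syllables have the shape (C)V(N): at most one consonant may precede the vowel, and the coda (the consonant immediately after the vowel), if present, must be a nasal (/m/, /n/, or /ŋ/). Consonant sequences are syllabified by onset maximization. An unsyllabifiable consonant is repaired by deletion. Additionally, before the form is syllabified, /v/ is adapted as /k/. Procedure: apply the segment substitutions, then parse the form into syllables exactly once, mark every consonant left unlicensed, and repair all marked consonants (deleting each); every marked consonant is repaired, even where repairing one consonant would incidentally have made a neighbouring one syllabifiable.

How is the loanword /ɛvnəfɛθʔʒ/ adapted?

Substitution: /v/ → /k/, giving /ɛknəfɛθʔʒ/.
Under (C)V(N), the unsyllabifiable consonants are /k/, /θ/, /ʔ/, /ʒ/ (only a nasal (/m/, /n/, or /ŋ/) is licensed in coda position; onsets are limited to one consonant).
Deleting the stranded consonants removes /k/, /θ/, /ʔ/, /ʒ/.

ɛnəfɛ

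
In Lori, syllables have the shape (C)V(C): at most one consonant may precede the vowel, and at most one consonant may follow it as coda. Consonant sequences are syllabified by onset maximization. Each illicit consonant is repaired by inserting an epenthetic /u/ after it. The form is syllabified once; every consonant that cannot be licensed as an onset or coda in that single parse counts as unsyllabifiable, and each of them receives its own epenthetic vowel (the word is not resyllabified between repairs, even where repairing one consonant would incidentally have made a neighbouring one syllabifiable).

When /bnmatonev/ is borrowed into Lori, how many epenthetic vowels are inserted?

The unsyllabifiable consonants are /b/, /n/; each receives one epenthetic vowel.

2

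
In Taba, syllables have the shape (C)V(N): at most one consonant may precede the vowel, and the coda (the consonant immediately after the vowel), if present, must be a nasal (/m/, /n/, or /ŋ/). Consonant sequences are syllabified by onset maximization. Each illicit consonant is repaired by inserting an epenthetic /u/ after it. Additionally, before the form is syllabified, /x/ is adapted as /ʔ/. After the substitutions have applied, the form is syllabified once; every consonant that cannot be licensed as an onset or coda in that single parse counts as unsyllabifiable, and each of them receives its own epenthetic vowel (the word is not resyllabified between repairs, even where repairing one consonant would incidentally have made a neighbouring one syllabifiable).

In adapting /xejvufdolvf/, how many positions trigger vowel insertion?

After substitution the input is /ʔejvufdolvf/.
The unsyllabifiable consonants are /j/, /f/, /l/, /v/, /f/; each receives one epenthetic vowel.

5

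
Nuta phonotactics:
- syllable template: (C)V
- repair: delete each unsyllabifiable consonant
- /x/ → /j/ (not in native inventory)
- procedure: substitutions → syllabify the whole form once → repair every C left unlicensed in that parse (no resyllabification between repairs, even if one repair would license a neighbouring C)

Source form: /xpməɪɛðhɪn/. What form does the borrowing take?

məɪɛhɪ

Substitution: /x/ → /j/, giving /jpməɪɛðhɪn/.
Syllabifying with onset maximization leaves /j/, /p/, /ð/, /n/ stranded (no codas are permitted; onsets are limited to one consonant).
Deleting the stranded consonants removes /j/, /p/, /ð/, /n/.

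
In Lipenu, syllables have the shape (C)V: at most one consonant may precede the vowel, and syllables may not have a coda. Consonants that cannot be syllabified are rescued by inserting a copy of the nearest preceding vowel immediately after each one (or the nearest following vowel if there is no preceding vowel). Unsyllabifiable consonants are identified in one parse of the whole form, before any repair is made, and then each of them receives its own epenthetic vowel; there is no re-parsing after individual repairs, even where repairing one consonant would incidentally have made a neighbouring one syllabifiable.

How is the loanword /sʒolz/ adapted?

Syllabifying with onset maximization leaves /s/, /l/, /z/ stranded (no codas are permitted; onsets are limited to one consonant).
Each unlicensed consonant becomes the onset of a new syllable: /s/ → /so/, /l/ → /lo/, /z/ → /zo/.

soʒolozo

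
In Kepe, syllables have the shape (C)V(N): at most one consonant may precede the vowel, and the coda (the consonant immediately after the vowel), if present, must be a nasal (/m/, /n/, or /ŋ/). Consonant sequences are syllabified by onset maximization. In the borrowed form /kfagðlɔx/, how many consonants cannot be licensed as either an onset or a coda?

4

The consonants /k/, /g/, /ð/, /x/ cannot be parsed into a legal (C)V(N) syllable (only a nasal (/m/, /n/, or /ŋ/) is licensed in coda position; onsets are limited to one consonant).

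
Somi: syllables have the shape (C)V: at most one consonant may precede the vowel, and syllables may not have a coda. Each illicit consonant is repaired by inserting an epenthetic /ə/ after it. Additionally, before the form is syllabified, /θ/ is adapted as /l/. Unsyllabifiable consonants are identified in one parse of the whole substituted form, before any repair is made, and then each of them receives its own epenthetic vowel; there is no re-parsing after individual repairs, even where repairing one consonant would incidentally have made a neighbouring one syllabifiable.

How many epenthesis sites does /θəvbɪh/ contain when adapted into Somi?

2

After substitution the input is /ləvbɪh/.
The unsyllabifiable consonants are /v/, /h/; each receives one epenthetic vowel.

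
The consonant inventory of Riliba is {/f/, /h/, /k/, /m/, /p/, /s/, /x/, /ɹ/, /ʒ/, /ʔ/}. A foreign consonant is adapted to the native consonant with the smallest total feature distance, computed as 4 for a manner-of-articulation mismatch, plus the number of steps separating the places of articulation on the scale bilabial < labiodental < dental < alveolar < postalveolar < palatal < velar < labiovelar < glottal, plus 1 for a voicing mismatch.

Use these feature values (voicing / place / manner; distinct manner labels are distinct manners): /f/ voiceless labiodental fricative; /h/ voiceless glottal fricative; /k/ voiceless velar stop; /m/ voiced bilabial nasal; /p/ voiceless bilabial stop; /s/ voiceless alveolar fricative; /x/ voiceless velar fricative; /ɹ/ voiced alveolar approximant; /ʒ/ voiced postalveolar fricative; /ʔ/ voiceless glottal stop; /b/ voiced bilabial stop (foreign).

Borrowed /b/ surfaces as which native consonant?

/p/ is closest: same manner (stop), place distance 0 (bilabial→bilabial), voicing differs (+1); total 1. Next closest is /m/ at distance 4.

p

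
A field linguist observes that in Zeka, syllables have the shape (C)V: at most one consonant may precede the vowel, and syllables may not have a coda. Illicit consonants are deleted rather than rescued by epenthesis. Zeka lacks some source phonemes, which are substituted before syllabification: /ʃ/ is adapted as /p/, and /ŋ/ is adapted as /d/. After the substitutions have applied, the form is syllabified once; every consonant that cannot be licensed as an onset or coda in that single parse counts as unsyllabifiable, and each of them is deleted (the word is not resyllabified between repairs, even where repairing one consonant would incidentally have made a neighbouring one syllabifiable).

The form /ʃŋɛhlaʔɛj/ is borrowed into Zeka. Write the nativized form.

dɛlaʔɛ

Substitution: /ʃ/ → /p/, /ŋ/ → /d/, giving /pdɛhlaʔɛj/.
The consonants /p/, /h/, /j/ cannot be parsed into a legal (C)V syllable (no codas are permitted; onsets are limited to one consonant).
Deletion applies to /p/, /h/, /j/.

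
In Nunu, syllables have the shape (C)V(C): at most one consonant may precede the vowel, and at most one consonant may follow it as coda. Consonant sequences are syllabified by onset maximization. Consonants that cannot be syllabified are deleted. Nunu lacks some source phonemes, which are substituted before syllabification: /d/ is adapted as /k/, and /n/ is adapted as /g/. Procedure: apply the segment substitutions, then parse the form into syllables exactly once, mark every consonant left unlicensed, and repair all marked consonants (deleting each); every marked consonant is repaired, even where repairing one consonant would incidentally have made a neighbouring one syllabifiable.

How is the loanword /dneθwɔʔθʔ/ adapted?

geθwɔʔ

Substitution: /d/ → /k/, /n/ → /g/, giving /kgeθwɔʔθʔ/.
Under (C)V(C), the unsyllabifiable consonants are /k/, /θ/, /ʔ/ (at most one coda consonant is licensed; onsets are limited to one consonant).
Deletion applies to /k/, /θ/, /ʔ/.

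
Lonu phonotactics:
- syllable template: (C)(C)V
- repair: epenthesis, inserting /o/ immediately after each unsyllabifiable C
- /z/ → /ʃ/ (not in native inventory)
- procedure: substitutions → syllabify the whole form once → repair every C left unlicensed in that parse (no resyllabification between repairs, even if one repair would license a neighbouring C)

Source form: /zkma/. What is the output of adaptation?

Substitution: /z/ → /ʃ/, giving /ʃkma/.
Under (C)(C)V, the unsyllabifiable consonants are /ʃ/ (no codas are permitted; onsets may contain at most 2 consonants).
Each unlicensed consonant becomes the onset of a new syllable: /ʃ/ → /ʃo/.

ʃokma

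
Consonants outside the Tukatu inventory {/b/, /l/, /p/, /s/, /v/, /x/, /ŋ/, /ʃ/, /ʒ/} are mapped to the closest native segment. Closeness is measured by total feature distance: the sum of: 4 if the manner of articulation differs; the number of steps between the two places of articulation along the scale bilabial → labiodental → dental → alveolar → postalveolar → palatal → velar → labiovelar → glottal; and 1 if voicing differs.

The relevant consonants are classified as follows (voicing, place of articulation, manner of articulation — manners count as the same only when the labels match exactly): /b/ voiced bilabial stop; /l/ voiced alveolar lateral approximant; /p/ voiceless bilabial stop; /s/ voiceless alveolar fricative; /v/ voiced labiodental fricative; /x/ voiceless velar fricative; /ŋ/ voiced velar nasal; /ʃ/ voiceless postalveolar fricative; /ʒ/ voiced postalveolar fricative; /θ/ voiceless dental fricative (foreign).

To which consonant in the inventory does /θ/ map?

/s/ is closest: same manner (fricative), place distance 1 (dental→alveolar), same voicing; total 1. Next closest is /v/ at distance 2.

s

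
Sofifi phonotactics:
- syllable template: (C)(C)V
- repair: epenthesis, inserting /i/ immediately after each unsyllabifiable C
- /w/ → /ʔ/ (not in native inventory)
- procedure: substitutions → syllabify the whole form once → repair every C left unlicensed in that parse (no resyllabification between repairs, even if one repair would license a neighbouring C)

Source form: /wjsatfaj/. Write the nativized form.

Substitution: /w/ → /ʔ/, giving /ʔjsatfaj/.
Under (C)(C)V, the unsyllabifiable consonants are /ʔ/, /j/ (no codas are permitted; onsets may contain at most 2 consonants).
Epenthesis after each stranded consonant: /ʔ/ → /ʔi/, /j/ → /ji/.

ʔijsatfaji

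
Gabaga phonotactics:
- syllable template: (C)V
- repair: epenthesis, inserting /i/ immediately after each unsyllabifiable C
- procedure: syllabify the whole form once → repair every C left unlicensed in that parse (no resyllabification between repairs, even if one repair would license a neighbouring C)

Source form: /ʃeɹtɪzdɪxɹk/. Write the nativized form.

ʃeɹitɪzidɪxiɹiki

Syllabifying with onset maximization leaves /ɹ/, /z/, /x/, /ɹ/, /k/ stranded (no codas are permitted; onsets are limited to one consonant).
Inserting the epenthetic vowel yields /ɹ/ → /ɹi/, /z/ → /zi/, /x/ → /xi/, /ɹ/ → /ɹi/, /k/ → /ki/.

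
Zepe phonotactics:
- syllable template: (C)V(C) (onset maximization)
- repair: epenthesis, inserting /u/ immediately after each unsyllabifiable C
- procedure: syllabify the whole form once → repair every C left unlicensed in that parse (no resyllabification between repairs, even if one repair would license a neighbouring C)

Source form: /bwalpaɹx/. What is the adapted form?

Under (C)V(C), the unsyllabifiable consonants are /b/, /x/ (at most one coda consonant is licensed; onsets are limited to one consonant).
Each unlicensed consonant becomes the onset of a new syllable: /b/ → /bu/, /x/ → /xu/.

buwalpaɹxu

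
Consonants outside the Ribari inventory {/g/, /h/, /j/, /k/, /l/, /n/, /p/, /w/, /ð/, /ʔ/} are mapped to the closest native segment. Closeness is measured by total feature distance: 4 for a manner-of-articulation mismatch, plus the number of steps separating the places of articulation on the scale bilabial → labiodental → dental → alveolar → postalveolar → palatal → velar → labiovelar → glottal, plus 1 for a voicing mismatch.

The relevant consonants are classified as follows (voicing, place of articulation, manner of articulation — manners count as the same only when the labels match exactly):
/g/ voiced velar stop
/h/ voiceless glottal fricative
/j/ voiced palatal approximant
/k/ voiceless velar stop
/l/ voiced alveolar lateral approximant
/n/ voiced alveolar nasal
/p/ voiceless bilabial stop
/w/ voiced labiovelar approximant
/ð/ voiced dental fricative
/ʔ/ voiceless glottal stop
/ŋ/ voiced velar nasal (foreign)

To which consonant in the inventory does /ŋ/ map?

n

/n/ is closest: same manner (nasal), place distance 3 (velar→alveolar), same voicing; total 3. Next closest is /g/ at distance 4.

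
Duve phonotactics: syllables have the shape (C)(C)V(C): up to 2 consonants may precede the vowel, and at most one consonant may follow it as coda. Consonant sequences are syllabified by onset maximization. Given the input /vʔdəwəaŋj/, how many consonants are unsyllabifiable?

2

The consonants /v/, /j/ cannot be parsed into a legal (C)(C)V(C) syllable (at most one coda consonant is licensed; onsets may contain at most 2 consonants).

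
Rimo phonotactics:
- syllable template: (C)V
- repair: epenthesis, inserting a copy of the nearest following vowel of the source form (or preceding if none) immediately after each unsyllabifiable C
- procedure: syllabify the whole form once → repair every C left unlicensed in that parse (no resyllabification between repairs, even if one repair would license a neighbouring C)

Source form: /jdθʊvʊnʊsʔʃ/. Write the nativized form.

jʊdʊθʊvʊnʊsʊʔʊʃʊ

Under (C)V, the unsyllabifiable consonants are /j/, /d/, /s/, /ʔ/, /ʃ/ (no codas are permitted; onsets are limited to one consonant).
Each unlicensed consonant becomes the onset of a new syllable: /j/ → /jʊ/, /d/ → /dʊ/, /s/ → /sʊ/, /ʔ/ → /ʔʊ/, /ʃ/ → /ʃʊ/.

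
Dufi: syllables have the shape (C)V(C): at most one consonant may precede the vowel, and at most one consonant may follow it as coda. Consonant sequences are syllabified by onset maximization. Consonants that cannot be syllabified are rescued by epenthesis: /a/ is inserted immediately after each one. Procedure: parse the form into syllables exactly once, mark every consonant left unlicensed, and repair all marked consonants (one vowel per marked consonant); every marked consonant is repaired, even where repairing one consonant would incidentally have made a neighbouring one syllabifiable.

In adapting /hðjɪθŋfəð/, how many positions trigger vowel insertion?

3

The unsyllabifiable consonants are /h/, /ð/, /ŋ/; each receives one epenthetic vowel.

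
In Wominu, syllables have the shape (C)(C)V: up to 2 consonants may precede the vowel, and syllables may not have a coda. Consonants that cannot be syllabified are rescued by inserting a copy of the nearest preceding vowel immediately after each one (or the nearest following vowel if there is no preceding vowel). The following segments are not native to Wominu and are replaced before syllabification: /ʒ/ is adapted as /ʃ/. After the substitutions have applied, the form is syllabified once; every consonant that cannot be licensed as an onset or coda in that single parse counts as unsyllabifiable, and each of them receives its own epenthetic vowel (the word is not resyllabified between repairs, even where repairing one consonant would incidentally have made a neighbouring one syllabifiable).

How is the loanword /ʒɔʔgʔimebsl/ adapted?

Substitution: /ʒ/ → /ʃ/, giving /ʃɔʔgʔimebsl/.
The consonants /ʔ/, /b/, /s/, /l/ cannot be parsed into a legal (C)(C)V syllable (no codas are permitted; onsets may contain at most 2 consonants).
Inserting the epenthetic vowel yields /ʔ/ → /ʔɔ/, /b/ → /be/, /s/ → /se/, /l/ → /le/.

ʃɔʔɔgʔimebesele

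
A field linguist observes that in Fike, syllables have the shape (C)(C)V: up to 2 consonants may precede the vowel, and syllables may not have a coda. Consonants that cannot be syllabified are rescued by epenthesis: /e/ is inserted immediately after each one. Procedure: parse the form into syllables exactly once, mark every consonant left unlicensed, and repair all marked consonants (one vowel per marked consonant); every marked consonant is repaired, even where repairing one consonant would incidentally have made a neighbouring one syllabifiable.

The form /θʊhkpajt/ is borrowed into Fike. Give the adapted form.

Syllabifying with onset maximization leaves /h/, /j/, /t/ stranded (no codas are permitted; onsets may contain at most 2 consonants).
Inserting the epenthetic vowel yields /h/ → /he/, /j/ → /je/, /t/ → /te/.

θʊhekpajete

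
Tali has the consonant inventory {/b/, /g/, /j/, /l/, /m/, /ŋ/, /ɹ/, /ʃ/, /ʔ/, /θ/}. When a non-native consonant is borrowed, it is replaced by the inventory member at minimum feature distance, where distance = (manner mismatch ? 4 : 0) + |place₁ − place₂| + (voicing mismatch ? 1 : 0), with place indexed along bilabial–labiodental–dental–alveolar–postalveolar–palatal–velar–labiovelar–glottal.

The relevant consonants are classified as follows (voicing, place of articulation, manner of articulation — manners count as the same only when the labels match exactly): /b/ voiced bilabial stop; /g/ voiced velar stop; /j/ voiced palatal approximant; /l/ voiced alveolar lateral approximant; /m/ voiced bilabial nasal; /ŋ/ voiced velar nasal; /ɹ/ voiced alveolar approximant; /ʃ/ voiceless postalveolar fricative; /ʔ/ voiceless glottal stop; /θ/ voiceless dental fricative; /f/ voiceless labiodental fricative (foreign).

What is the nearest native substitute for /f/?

/θ/ is closest: same manner (fricative), place distance 1 (labiodental→dental), same voicing; total 1. Next closest is /ʃ/ at distance 3.

θ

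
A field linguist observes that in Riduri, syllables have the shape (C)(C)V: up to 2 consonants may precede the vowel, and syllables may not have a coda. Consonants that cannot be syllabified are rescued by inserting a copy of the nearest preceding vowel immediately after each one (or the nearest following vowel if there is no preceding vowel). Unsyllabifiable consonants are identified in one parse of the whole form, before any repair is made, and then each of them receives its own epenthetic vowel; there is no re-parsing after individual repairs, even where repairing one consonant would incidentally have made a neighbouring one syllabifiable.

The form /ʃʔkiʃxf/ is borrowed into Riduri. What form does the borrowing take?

ʃiʔkiʃixifi

The consonants /ʃ/, /ʃ/, /x/, /f/ cannot be parsed into a legal (C)(C)V syllable (no codas are permitted; onsets may contain at most 2 consonants).
Each unlicensed consonant becomes the onset of a new syllable: /ʃ/ → /ʃi/, /ʃ/ → /ʃi/, /x/ → /xi/, /f/ → /fi/.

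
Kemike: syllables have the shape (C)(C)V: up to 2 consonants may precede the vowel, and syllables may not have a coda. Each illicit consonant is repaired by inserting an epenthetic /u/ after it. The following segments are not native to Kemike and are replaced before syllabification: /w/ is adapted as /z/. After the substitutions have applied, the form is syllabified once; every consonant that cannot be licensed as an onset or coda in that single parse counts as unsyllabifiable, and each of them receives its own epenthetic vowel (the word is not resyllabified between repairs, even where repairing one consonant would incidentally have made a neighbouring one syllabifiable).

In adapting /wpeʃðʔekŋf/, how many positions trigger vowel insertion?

4

After substitution the input is /zpeʃðʔekŋf/.
The unsyllabifiable consonants are /ʃ/, /k/, /ŋ/, /f/; each receives one epenthetic vowel.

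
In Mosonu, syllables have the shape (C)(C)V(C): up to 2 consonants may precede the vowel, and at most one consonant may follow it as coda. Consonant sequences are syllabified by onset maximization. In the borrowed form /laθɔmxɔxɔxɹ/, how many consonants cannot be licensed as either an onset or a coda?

Syllabifying with onset maximization leaves /ɹ/ stranded (at most one coda consonant is licensed; onsets may contain at most 2 consonants).

1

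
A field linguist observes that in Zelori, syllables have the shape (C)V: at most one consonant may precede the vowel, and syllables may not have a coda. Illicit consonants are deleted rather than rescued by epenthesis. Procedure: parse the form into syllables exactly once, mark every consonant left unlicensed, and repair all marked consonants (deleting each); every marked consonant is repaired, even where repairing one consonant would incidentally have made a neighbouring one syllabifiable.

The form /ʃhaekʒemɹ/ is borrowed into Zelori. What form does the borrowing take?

haeʒe

Syllabifying with onset maximization leaves /ʃ/, /k/, /m/, /ɹ/ stranded (no codas are permitted; onsets are limited to one consonant).
Each unlicensed consonant is deleted: /ʃ/, /k/, /m/, /ɹ/.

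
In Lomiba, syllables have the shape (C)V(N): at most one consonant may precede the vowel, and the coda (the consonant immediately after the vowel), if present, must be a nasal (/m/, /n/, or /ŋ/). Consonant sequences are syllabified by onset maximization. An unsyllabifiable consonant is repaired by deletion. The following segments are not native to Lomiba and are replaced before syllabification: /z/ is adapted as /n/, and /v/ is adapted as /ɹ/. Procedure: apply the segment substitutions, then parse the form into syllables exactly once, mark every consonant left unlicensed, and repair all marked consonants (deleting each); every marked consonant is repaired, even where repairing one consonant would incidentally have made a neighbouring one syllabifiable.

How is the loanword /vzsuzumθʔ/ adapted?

Substitution: /v/ → /ɹ/, /z/ → /n/, giving /ɹnsunumθʔ/.
Under (C)V(N), the unsyllabifiable consonants are /ɹ/, /n/, /θ/, /ʔ/ (only a nasal (/m/, /n/, or /ŋ/) is licensed in coda position; onsets are limited to one consonant).
Deletion applies to /ɹ/, /n/, /θ/, /ʔ/.

sunum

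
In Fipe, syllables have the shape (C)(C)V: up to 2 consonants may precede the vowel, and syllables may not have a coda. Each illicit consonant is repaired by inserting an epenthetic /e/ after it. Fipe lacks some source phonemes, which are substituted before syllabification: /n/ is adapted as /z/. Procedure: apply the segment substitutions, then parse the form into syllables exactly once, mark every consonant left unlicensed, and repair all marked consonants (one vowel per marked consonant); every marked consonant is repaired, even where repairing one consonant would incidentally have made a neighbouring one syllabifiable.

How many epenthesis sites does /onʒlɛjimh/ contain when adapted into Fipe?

3

After substitution the input is /ozʒlɛjimh/.
The unsyllabifiable consonants are /z/, /m/, /h/; each receives one epenthetic vowel.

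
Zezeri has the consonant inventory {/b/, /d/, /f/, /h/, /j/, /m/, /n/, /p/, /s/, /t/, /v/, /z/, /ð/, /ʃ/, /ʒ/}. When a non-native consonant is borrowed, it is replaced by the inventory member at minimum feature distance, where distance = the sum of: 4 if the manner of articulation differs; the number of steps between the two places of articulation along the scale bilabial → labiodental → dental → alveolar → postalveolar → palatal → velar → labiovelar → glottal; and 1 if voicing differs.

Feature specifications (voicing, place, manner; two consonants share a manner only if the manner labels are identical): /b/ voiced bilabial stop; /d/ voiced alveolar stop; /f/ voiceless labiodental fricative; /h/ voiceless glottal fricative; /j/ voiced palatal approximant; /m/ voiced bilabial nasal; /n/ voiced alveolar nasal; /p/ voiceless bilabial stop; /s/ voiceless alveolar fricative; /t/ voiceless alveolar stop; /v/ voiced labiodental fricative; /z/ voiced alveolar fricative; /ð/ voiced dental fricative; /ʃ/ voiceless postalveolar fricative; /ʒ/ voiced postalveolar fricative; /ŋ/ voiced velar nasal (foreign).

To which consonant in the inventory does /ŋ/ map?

/n/ is closest: same manner (nasal), place distance 3 (velar→alveolar), same voicing; total 3. Next closest is /j/ at distance 5.

n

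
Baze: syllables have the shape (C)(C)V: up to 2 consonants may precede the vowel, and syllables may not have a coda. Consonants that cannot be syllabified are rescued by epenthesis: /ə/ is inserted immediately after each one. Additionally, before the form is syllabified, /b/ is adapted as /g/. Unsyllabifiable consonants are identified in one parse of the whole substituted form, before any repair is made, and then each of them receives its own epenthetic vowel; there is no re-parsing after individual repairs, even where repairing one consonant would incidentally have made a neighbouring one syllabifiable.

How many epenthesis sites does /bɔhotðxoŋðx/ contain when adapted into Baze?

After substitution the input is /gɔhotðxoŋðx/.
The unsyllabifiable consonants are /t/, /ŋ/, /ð/, /x/; each receives one epenthetic vowel.

4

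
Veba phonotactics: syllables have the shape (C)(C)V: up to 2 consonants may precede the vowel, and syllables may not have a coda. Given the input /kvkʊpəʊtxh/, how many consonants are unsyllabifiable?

4

Syllabifying with onset maximization leaves /k/, /t/, /x/, /h/ stranded (no codas are permitted; onsets may contain at most 2 consonants).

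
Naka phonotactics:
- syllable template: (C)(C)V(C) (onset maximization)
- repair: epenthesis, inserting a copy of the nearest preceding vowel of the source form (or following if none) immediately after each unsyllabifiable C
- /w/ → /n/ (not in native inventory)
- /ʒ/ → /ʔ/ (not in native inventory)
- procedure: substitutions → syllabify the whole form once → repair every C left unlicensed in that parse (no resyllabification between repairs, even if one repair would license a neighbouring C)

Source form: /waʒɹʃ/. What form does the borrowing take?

Substitution: /w/ → /n/, /ʒ/ → /ʔ/, giving /naʔɹʃ/.
Under (C)(C)V(C), the unsyllabifiable consonants are /ɹ/, /ʃ/ (at most one coda consonant is licensed; onsets may contain at most 2 consonants).
Epenthesis after each stranded consonant: /ɹ/ → /ɹa/, /ʃ/ → /ʃa/.

naʔɹaʃa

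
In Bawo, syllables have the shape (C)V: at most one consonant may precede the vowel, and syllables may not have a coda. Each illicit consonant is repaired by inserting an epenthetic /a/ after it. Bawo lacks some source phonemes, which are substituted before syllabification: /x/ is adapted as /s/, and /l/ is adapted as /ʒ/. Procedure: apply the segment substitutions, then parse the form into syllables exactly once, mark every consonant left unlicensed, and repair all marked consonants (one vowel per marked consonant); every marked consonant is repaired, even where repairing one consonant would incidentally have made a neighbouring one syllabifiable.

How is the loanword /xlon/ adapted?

saʒona

Substitution: /x/ → /s/, /l/ → /ʒ/, giving /sʒon/.
Syllabifying with onset maximization leaves /s/, /n/ stranded (no codas are permitted; onsets are limited to one consonant).
Each unlicensed consonant becomes the onset of a new syllable: /s/ → /sa/, /n/ → /na/.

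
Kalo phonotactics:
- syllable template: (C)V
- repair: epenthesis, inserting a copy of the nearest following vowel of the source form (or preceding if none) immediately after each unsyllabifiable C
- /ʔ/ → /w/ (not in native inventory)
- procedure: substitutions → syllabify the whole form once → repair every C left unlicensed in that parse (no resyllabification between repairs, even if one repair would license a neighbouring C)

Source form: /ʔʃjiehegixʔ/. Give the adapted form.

wiʃijiehegixiwi

Substitution: /ʔ/ → /w/, giving /wʃjiehegixw/.
Syllabifying with onset maximization leaves /w/, /ʃ/, /x/, /w/ stranded (no codas are permitted; onsets are limited to one consonant).
Epenthesis after each stranded consonant: /w/ → /wi/, /ʃ/ → /ʃi/, /x/ → /xi/, /w/ → /wi/.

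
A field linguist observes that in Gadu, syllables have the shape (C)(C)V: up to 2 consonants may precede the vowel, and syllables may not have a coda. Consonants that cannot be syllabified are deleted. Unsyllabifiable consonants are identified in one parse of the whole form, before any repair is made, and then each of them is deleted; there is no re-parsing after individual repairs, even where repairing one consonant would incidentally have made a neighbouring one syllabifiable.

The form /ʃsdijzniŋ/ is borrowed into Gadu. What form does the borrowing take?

The consonants /ʃ/, /j/, /ŋ/ cannot be parsed into a legal (C)(C)V syllable (no codas are permitted; onsets may contain at most 2 consonants).
Each unlicensed consonant is deleted: /ʃ/, /j/, /ŋ/.

sdizni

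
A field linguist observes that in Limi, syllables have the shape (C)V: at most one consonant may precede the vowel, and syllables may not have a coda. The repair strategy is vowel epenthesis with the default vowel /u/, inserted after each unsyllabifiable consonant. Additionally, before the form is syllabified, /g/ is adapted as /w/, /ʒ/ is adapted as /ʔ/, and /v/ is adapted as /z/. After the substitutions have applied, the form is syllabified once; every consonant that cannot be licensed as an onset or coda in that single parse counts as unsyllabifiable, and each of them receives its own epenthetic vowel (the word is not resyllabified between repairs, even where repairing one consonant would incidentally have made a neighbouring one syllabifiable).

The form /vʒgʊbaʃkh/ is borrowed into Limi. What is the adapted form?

Substitution: /v/ → /z/, /ʒ/ → /ʔ/, /g/ → /w/, giving /zʔwʊbaʃkh/.
Syllabifying with onset maximization leaves /z/, /ʔ/, /ʃ/, /k/, /h/ stranded (no codas are permitted; onsets are limited to one consonant).
Inserting the epenthetic vowel yields /z/ → /zu/, /ʔ/ → /ʔu/, /ʃ/ → /ʃu/, /k/ → /ku/, /h/ → /hu/.

zuʔuwʊbaʃukuhu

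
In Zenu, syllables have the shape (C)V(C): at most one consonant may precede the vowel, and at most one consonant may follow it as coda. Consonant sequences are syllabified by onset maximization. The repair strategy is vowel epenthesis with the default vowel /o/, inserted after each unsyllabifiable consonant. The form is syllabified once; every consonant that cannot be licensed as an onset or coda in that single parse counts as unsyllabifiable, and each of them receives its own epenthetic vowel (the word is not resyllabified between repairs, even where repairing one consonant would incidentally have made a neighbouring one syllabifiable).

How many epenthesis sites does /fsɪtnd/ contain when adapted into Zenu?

The unsyllabifiable consonants are /f/, /n/, /d/; each receives one epenthetic vowel.

3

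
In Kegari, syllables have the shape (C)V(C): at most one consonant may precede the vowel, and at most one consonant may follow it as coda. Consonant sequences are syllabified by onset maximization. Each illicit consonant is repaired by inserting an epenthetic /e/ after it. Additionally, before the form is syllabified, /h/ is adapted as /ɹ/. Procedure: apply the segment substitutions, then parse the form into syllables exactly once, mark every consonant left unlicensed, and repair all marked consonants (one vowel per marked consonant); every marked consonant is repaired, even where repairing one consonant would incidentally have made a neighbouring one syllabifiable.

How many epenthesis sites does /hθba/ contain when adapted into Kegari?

After substitution the input is /ɹθba/.
The unsyllabifiable consonants are /ɹ/, /θ/; each receives one epenthetic vowel.

2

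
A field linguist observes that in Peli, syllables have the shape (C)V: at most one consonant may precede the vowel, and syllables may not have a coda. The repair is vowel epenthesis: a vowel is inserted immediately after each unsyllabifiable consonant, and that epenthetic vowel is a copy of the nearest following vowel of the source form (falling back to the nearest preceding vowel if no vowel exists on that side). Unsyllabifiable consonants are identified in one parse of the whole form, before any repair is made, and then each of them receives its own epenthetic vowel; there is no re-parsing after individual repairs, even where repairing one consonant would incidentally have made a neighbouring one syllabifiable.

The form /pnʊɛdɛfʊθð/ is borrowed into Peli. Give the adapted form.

pʊnʊɛdɛfʊθʊðʊ

Syllabifying with onset maximization leaves /p/, /θ/, /ð/ stranded (no codas are permitted; onsets are limited to one consonant).
Epenthesis after each stranded consonant: /p/ → /pʊ/, /θ/ → /θʊ/, /ð/ → /ðʊ/.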